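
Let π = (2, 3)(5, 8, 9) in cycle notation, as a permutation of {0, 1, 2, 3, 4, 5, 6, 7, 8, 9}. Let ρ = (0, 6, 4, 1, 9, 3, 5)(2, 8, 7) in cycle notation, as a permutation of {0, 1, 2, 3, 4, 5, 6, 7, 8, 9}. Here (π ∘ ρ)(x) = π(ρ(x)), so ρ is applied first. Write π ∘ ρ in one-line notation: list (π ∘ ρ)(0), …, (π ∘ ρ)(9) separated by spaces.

6 5 9 8 1 0 4 3 7 2

(π ∘ ρ)(x) = π(ρ(x)). Computing each image: π(ρ(0)) = π(6) = 6, π(ρ(1)) = π(9) = 5, π(ρ(2)) = π(8) = 9, π(ρ(3)) = π(5) = 8, π(ρ(4)) = π(1) = 1, π(ρ(5)) = π(0) = 0, π(ρ(6)) = π(4) = 4, π(ρ(7)) = π(2) = 3, π(ρ(8)) = π(7) = 7, π(ρ(9)) = π(3) = 2.
Hence π ∘ ρ = [6 5 9 8 1 0 4 3 7 2].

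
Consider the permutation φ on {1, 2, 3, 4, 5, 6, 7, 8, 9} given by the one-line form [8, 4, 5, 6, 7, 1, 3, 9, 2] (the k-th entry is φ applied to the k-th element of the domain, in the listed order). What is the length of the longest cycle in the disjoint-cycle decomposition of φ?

6

Decomposing into disjoint cycles gives (1 8 9 2 4 6)(3 5 7); the longest has length 6.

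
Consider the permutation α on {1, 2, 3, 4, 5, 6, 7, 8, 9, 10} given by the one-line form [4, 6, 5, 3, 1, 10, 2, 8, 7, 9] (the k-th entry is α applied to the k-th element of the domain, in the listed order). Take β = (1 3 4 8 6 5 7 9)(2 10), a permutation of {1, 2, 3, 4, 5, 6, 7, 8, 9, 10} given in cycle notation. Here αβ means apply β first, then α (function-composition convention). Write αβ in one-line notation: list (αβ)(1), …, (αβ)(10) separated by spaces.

(αβ)(x) = α(β(x)). Computing each image: α(β(1)) = α(3) = 5, α(β(2)) = α(10) = 9, α(β(3)) = α(4) = 3, α(β(4)) = α(8) = 8, α(β(5)) = α(7) = 2, α(β(6)) = α(5) = 1, α(β(7)) = α(9) = 7, α(β(8)) = α(6) = 10, α(β(9)) = α(1) = 4, α(β(10)) = α(2) = 6.
Hence αβ = [5 9 3 8 2 1 7 10 4 6].

5 9 3 8 2 1 7 10 4 6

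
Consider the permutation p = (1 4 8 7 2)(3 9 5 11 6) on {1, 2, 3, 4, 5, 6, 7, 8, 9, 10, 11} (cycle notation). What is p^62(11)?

11 lies in the 5-cycle (3 9 5 11 6).
Since the cycle has length 5, p^62 acts on it the same as p^2 (62 mod 5 = 2).
Advancing 2 steps from 11: 11 → 6 → 3.

3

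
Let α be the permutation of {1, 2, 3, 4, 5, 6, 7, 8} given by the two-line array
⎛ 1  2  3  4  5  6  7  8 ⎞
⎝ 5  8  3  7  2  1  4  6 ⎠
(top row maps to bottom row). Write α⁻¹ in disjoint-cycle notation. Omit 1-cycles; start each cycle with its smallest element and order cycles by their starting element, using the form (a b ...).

First write α in disjoint cycles: (1 5 2 8 6)(4 7).
Reversing each cycle (and rotating so the smallest element leads) gives α⁻¹ = (1 6 8 2 5)(4 7).

(1 6 8 2 5)(4 7)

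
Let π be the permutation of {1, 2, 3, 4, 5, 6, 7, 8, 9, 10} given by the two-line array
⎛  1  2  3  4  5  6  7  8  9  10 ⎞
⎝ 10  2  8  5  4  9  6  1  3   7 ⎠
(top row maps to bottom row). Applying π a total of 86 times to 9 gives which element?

Tracing 9 → 3 → … returns to 9 after 7 steps, so 9 lies in a 7-cycle (1, 10, 7, 6, 9, 3, 8).
Since the cycle has length 7, π^86 acts on it the same as π^2 (86 mod 7 = 2).
Stepping 2 places around the cycle: 9 → 3 → 8.

8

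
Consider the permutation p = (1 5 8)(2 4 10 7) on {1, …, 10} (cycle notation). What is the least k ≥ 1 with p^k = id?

The disjoint cycles have lengths 4, 3, 1, 1, 1.
The order of p is the least common multiple of its cycle lengths: lcm(4, 3) = 12.

12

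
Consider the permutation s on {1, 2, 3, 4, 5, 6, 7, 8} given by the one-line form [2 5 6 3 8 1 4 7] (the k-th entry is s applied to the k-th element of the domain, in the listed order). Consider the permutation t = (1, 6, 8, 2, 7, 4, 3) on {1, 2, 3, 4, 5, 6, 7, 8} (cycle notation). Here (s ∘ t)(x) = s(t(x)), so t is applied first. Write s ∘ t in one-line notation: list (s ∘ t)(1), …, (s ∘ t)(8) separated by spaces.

1 4 2 6 8 7 3 5

(s ∘ t)(x) = s(t(x)). Computing each image: s(t(1)) = s(6) = 1, s(t(2)) = s(7) = 4, s(t(3)) = s(1) = 2, s(t(4)) = s(3) = 6, s(t(5)) = s(5) = 8, s(t(6)) = s(8) = 7, s(t(7)) = s(4) = 3, s(t(8)) = s(2) = 5.
Hence s ∘ t = [1 4 2 6 8 7 3 5].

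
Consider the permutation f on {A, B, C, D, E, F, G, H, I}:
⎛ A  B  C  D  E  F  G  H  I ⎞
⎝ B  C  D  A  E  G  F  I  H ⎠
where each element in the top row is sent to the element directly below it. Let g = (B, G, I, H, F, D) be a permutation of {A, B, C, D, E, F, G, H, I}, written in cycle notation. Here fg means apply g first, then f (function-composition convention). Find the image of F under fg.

A

First apply g: g(F) = D, then f(D) = A. Thus (fg)(F) = A.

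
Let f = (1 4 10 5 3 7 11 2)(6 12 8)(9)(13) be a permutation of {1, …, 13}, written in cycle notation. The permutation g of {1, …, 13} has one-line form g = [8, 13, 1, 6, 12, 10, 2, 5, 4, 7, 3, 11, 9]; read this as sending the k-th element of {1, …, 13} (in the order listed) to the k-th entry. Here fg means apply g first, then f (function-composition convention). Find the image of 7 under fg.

1

g(7) = 2, then f(2) = 1; composing gives (fg)(7) = 1.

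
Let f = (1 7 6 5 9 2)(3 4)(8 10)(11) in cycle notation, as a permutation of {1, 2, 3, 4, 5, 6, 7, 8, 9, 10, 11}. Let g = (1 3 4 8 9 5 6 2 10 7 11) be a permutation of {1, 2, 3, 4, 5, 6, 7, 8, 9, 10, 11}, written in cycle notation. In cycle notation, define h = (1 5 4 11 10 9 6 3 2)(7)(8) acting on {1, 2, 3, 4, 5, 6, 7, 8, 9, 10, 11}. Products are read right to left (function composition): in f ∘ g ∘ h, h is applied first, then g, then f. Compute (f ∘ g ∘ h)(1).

Chase 1: h(1) = 5; g(5) = 6; f(6) = 5. Hence (f ∘ g ∘ h)(1) = 5.

5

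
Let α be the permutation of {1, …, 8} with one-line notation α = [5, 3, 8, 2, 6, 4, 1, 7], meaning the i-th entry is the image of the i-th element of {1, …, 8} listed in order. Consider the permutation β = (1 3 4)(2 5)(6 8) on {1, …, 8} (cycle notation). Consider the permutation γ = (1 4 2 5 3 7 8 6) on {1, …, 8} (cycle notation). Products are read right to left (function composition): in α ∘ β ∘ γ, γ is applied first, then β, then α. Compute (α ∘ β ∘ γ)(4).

Apply the permutations in order: γ(4) = 2, then β(2) = 5, then α(5) = 6. So (α ∘ β ∘ γ)(4) = 6.

6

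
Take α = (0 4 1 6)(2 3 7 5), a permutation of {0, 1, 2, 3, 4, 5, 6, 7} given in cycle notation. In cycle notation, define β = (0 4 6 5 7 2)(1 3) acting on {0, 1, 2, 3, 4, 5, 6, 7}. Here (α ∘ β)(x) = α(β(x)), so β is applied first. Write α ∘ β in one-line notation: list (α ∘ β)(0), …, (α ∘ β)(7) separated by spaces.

1 7 4 6 0 5 2 3

For each element, apply β then α: 0 → 4 → 1; 1 → 3 → 7; 2 → 0 → 4; 3 → 1 → 6; 4 → 6 → 0; 5 → 7 → 5; 6 → 5 → 2; 7 → 2 → 3.
Collecting the images, α ∘ β = [1 7 4 6 0 5 2 3].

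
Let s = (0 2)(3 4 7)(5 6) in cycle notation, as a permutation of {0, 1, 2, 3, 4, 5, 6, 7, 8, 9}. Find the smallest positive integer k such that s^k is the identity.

6

The disjoint cycles have lengths 3, 2, 2, 1, 1, 1.
Since disjoint cycles commute, ord(s) = lcm(3, 2, 2) = 6.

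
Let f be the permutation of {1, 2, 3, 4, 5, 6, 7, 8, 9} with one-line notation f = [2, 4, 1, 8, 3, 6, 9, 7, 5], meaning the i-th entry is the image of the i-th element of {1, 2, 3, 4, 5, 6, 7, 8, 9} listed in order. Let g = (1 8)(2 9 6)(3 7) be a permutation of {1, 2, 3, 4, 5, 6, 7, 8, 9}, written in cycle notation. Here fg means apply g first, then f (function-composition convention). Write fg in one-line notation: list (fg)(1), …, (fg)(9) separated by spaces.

For each element, apply g then f: 1 → 8 → 7; 2 → 9 → 5; 3 → 7 → 9; 4 → 4 → 8; 5 → 5 → 3; 6 → 2 → 4; 7 → 3 → 1; 8 → 1 → 2; 9 → 6 → 6.
Collecting the images, fg = [7 5 9 8 3 4 1 2 6].

7 5 9 8 3 4 1 2 6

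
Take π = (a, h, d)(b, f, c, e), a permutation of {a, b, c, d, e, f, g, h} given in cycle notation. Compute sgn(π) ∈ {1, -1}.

The cycle lengths are 4, 3, 1.
A cycle is odd iff its length is even; π has 1 even-length cycle, so sgn(π) = (−1)^1 and π is odd.

-1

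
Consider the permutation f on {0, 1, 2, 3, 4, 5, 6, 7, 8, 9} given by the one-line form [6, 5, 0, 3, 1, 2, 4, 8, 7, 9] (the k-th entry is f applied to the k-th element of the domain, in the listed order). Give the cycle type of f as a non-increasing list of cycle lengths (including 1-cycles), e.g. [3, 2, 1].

[6, 2, 1, 1]

The disjoint cycles are (0 6 4 1 5 2)(3)(7 8)(9), with lengths 6, 2, 1, 1 in non-increasing order.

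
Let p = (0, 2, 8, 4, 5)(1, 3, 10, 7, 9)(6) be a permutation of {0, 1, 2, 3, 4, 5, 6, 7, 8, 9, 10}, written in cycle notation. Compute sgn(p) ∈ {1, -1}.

1

The cycle lengths are 5, 5, 1.
A cycle of length ℓ contributes ℓ−1 transpositions, so p is a product of 4 + 4 = 8 transpositions — even.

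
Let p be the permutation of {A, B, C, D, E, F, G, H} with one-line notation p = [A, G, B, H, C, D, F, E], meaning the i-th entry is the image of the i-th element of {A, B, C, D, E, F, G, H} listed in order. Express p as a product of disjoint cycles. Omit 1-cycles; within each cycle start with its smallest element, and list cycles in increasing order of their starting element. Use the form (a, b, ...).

Iterating p from B gives B → G → F → D → H → E → C → B; that is the 7-cycle (B, G, F, D, H, E, C).
Continuing from each remaining unvisited element yields (B, G, F, D, H, E, C).

(B, G, F, D, H, E, C)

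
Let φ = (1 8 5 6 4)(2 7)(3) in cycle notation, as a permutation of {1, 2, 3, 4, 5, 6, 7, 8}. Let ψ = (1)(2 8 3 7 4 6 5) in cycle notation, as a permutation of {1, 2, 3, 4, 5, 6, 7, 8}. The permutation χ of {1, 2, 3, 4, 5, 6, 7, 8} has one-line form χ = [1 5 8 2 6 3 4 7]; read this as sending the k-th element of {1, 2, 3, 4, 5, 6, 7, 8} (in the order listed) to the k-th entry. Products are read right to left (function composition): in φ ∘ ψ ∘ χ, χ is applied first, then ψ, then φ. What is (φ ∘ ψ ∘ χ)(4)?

5

(φ ∘ ψ ∘ χ)(4) = φ(ψ(χ(4))). χ(4) = 2, then ψ(2) = 8, then φ(8) = 5, so the result is 5.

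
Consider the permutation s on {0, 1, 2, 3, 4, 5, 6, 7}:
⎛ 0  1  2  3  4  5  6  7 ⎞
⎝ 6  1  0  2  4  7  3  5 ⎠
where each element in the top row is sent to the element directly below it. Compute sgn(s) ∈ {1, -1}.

In disjoint-cycle form the cycle lengths are 4, 2, 1, 1.
A cycle of length ℓ contributes ℓ−1 transpositions, so s is a product of 3 + 1 = 4 transpositions — even.

1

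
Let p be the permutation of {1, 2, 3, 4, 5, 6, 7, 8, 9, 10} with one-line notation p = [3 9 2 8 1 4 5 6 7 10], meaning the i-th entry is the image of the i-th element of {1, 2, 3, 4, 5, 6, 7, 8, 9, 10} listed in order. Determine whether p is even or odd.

In disjoint-cycle form the cycle lengths are 6, 3, 1.
A cycle is odd iff its length is even; p has 1 even-length cycle, so sgn(p) = (−1)^1 and p is odd.

odd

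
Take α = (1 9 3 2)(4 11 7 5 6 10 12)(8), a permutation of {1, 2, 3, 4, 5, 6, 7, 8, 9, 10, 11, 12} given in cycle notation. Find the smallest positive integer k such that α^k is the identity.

The cycle type of α is (7, 4, 1).
The order of α is the least common multiple of its cycle lengths: lcm(7, 4) = 28.

28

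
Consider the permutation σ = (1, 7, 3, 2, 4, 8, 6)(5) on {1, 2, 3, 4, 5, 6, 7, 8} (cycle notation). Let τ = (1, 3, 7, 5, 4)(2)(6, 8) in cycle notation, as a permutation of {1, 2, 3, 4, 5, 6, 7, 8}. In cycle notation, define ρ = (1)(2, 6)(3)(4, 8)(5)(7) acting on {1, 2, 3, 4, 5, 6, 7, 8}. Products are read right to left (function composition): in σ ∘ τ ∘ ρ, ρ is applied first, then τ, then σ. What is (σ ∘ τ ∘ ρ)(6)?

(σ ∘ τ ∘ ρ)(6) = σ(τ(ρ(6))). ρ(6) = 2, then τ(2) = 2, then σ(2) = 4, so the result is 4.

4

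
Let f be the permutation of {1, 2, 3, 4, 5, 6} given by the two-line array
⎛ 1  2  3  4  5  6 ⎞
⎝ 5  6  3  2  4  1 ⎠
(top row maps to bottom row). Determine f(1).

5

The entry below 1 in the array is 5, so f(1) = 5.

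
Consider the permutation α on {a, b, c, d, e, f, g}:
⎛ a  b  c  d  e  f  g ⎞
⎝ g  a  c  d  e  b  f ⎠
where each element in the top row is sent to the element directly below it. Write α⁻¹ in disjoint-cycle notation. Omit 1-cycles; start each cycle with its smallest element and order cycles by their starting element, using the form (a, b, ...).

(a, b, f, g)

The cycle decomposition of α is (a, g, f, b).
Reversing each cycle (and rotating so the smallest element leads) gives α⁻¹ = (a, b, f, g).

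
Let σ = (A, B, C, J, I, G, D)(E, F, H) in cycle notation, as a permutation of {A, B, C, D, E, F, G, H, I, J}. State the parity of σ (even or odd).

The cycle lengths are 7, 3.
A cycle of length ℓ contributes ℓ−1 transpositions, so σ is a product of 6 + 2 = 8 transpositions — even.

even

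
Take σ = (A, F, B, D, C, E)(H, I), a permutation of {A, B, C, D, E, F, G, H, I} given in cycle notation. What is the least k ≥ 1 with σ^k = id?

6

The cycle type of σ is (6, 2, 1).
The order is lcm(6, 2) = 6.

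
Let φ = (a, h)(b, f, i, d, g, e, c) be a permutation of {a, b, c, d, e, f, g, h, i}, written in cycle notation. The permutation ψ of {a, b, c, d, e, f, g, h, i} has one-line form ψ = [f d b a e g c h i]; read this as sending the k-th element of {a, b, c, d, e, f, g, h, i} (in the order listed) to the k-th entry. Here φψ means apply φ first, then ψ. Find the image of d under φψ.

First apply φ: φ(d) = g, then ψ(g) = c. Thus (φψ)(d) = c.

c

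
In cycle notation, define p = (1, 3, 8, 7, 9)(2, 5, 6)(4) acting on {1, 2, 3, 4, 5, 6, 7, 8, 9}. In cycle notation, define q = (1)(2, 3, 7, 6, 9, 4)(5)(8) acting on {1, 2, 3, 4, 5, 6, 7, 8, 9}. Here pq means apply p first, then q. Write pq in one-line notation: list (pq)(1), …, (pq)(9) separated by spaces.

7 5 8 2 9 3 4 6 1

Chase each element through p then q: 1 → 3 → 7; 2 → 5 → 5; 3 → 8 → 8; 4 → 4 → 2; 5 → 6 → 9; 6 → 2 → 3; 7 → 9 → 4; 8 → 7 → 6; 9 → 1 → 1.
Collecting the images, pq = [7 5 8 2 9 3 4 6 1].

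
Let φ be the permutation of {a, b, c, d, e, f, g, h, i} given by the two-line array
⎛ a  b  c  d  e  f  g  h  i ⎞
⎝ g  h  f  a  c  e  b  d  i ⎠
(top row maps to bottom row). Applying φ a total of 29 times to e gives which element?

f

Tracing e → c → … returns to e after 3 steps, so e lies in a 3-cycle (c, f, e).
Powers repeat with period 3 on this cycle, and 29 mod 3 = 2, so φ^29(e) = φ^2(e).
Stepping 2 places around the cycle: e → c → f.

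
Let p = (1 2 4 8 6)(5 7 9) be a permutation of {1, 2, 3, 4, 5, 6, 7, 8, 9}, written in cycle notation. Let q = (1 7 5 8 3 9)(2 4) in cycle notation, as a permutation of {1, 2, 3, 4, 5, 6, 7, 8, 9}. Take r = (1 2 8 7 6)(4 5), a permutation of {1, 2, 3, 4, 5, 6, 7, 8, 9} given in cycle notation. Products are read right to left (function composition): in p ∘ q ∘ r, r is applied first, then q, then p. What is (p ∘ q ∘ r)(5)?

Apply the permutations in order: r(5) = 4, then q(4) = 2, then p(2) = 4. So (p ∘ q ∘ r)(5) = 4.

4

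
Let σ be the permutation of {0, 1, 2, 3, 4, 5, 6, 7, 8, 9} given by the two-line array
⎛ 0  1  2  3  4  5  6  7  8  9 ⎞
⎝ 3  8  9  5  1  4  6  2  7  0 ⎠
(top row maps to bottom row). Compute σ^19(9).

0

Tracing 9 → 0 → … returns to 9 after 9 steps, so 9 lies in a 9-cycle (0, 3, 5, 4, 1, 8, 7, 2, 9).
Powers repeat with period 9 on this cycle, and 19 mod 9 = 1, so σ^19(9) = σ^1(9).
Advancing 1 step from 9: 9 → 0.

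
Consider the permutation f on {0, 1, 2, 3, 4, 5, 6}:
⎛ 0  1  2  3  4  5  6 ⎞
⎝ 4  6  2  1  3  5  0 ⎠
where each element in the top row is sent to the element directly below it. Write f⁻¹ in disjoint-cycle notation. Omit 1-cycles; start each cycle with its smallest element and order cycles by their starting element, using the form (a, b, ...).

The cycle decomposition of f is (0, 4, 3, 1, 6).
The inverse reverses every cycle; in canonical form, f⁻¹ = (0, 6, 1, 3, 4).

(0, 6, 1, 3, 4)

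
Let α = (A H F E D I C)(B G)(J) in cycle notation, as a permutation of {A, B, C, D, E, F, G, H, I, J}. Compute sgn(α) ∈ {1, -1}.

The cycle lengths are 7, 2, 1.
A cycle of length ℓ contributes ℓ−1 transpositions, so α is a product of 6 + 1 = 7 transpositions — odd.

-1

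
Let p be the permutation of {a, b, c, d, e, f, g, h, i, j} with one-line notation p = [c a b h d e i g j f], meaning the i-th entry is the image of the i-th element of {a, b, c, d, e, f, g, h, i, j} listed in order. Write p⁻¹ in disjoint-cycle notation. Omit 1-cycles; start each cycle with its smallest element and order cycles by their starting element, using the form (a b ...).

(a b c)(d e f j i g h)

The cycle decomposition of p is (a c b)(d h g i j f e).
Reversing each cycle (and rotating so the smallest element leads) gives p⁻¹ = (a b c)(d e f j i g h).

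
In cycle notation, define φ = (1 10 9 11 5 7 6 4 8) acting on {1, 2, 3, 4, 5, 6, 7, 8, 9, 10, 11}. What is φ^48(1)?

11

1 lies in the 9-cycle (1 10 9 11 5 7 6 4 8).
On a 9-cycle, φ^9 is the identity, so φ^48 = φ^3 there (48 ≡ 3 mod 9).
Stepping 3 places around the cycle: 1 → 10 → 9 → 11.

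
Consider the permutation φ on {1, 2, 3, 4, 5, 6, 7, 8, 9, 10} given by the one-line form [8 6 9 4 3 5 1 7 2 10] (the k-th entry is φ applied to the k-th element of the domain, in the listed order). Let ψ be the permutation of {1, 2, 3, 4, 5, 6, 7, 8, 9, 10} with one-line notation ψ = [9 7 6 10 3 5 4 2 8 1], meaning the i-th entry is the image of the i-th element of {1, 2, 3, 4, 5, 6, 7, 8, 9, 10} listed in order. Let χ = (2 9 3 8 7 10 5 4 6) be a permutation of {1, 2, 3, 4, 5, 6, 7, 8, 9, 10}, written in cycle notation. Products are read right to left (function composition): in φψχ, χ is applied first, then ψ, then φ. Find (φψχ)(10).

9

(φψχ)(10) = φ(ψ(χ(10))). χ(10) = 5, then ψ(5) = 3, then φ(3) = 9, so the result is 9.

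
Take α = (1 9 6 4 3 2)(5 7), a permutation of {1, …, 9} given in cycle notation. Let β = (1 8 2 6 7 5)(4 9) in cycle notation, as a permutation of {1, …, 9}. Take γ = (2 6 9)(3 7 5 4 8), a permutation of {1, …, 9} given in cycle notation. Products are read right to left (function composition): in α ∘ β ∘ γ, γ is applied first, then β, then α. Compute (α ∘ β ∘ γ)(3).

7

(α ∘ β ∘ γ)(3) = α(β(γ(3))). γ(3) = 7, then β(7) = 5, then α(5) = 7, so the result is 7.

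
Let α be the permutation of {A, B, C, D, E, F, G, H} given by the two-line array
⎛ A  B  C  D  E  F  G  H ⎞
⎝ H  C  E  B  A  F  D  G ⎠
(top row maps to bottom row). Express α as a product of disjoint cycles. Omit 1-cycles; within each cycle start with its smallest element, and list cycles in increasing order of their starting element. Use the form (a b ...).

(A H G D B C E)

Iterating α from A gives A → H → G → D → B → C → E → A; that is the 7-cycle (A H G D B C E).
Continuing from each remaining unvisited element yields (A H G D B C E).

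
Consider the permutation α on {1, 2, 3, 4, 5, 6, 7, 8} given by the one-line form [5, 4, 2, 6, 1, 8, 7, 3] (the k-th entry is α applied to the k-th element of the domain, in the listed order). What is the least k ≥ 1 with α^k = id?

Writing α as disjoint cycles, the cycle lengths are 5, 2, 1.
Since disjoint cycles commute, ord(α) = lcm(5, 2) = 10.

10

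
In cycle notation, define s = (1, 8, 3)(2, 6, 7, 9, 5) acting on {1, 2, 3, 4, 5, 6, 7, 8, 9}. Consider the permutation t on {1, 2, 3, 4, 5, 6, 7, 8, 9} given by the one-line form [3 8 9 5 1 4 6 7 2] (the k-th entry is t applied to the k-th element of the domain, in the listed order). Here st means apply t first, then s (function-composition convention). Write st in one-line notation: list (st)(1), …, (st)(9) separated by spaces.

For each element, apply t then s: 1 → 3 → 1; 2 → 8 → 3; 3 → 9 → 5; 4 → 5 → 2; 5 → 1 → 8; 6 → 4 → 4; 7 → 6 → 7; 8 → 7 → 9; 9 → 2 → 6.
Collecting the images, st = [1 3 5 2 8 4 7 9 6].

1 3 5 2 8 4 7 9 6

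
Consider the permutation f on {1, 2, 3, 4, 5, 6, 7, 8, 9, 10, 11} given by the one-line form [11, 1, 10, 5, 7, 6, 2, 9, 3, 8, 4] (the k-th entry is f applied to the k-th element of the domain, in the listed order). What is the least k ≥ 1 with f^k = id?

The disjoint-cycle form of f has cycle lengths 6, 4, 1.
The order is lcm(6, 4) = 12.

12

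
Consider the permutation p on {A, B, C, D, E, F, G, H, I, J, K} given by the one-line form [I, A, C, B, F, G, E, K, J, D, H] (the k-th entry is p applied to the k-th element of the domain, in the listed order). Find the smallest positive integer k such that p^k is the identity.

30

Decomposing into disjoint cycles gives cycle lengths 5, 3, 2, 1.
The order of p is the least common multiple of its cycle lengths: lcm(5, 3, 2) = 30.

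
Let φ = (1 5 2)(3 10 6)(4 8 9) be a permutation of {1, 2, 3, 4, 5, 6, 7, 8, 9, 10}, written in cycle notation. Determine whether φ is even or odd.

even

The cycle lengths are 3, 3, 3, 1.
A cycle is odd iff its length is even; φ has 0 even-length cycles, so sgn(φ) = (−1)^0 and φ is even.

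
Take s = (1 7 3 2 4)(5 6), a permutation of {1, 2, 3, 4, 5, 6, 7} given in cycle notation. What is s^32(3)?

4

3 lies in the 5-cycle (1 7 3 2 4).
Since the cycle has length 5, s^32 acts on it the same as s^2 (32 mod 5 = 2).
Stepping 2 places around the cycle: 3 → 2 → 4.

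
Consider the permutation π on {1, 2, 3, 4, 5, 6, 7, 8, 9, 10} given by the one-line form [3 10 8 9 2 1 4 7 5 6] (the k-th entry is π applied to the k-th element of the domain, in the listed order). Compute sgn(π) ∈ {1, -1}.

In disjoint-cycle form the cycle lengths are 10.
A cycle of length ℓ contributes ℓ−1 transpositions, so π is a product of 9 transpositions — odd.

-1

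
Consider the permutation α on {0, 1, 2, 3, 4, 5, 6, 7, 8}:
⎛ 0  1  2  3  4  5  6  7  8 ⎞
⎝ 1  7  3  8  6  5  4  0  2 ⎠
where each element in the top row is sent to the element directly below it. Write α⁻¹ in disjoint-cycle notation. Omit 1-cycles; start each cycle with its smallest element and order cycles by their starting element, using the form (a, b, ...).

The cycle decomposition of α is (0, 1, 7)(2, 3, 8)(4, 6).
The inverse reverses every cycle; in canonical form, α⁻¹ = (0, 7, 1)(2, 8, 3)(4, 6).

(0, 7, 1)(2, 8, 3)(4, 6)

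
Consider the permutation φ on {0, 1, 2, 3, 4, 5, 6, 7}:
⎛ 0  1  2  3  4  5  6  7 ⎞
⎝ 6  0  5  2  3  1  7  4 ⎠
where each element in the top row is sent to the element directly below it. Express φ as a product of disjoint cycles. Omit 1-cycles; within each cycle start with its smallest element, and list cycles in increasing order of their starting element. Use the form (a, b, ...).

(0, 6, 7, 4, 3, 2, 5, 1)

Iterating φ from 0 gives 0 → 6 → 7 → 4 → 3 → 2 → 5 → 1 → 0; that is the 8-cycle (0, 6, 7, 4, 3, 2, 5, 1).
Continuing from each remaining unvisited element yields (0, 6, 7, 4, 3, 2, 5, 1).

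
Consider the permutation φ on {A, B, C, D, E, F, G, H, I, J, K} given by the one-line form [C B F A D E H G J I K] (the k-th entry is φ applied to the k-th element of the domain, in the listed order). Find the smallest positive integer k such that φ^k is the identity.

10

Decomposing into disjoint cycles gives cycle lengths 5, 2, 2, 1, 1.
The order of φ is the least common multiple of its cycle lengths: lcm(5, 2, 2) = 10.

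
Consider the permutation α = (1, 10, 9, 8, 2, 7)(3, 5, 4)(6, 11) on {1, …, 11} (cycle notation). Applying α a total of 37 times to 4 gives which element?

3

4 lies in the 3-cycle (3, 5, 4).
Powers repeat with period 3 on this cycle, and 37 mod 3 = 1, so α^37(4) = α^1(4).
Stepping 1 place around the cycle: 4 → 3.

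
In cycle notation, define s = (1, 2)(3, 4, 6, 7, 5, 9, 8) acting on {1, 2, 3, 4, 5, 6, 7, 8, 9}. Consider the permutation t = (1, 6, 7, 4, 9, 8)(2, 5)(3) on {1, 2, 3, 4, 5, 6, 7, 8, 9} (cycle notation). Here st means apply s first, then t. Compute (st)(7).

2

(st)(7) = t(s(7)). s(7) = 5, then t(5) = 2. So (st)(7) = 2.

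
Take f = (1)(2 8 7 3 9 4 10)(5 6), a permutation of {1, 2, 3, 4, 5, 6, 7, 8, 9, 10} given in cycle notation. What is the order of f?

The cycle type of f is (7, 2, 1).
The order of f is the least common multiple of its cycle lengths: lcm(7, 2) = 14.

14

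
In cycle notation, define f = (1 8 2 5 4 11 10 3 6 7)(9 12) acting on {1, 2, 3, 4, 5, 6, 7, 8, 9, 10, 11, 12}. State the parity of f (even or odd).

even

The cycle lengths are 10, 2.
A cycle of length ℓ contributes ℓ−1 transpositions, so f is a product of 9 + 1 = 10 transpositions — even.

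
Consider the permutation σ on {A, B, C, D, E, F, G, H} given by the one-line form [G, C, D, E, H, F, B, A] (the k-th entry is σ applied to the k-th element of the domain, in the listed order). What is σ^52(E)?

G

Tracing E → H → … returns to E after 7 steps, so E lies in a 7-cycle (A, G, B, C, D, E, H).
On a 7-cycle, σ^7 is the identity, so σ^52 = σ^3 there (52 ≡ 3 mod 7).
Advancing 3 steps from E: E → H → A → G.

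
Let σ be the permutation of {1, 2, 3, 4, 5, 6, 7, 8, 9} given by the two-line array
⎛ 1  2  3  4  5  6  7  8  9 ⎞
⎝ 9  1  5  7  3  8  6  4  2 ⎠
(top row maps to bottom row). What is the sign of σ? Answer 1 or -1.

In disjoint-cycle form the cycle lengths are 4, 3, 2.
A cycle of length ℓ contributes ℓ−1 transpositions, so σ is a product of 3 + 2 + 1 = 6 transpositions — even.

1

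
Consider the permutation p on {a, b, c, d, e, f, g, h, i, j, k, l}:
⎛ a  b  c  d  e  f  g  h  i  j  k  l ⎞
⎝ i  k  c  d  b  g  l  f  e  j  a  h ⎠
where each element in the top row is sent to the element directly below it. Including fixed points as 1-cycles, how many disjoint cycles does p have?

5

The cycle decomposition is (a i e b k)(c)(d)(f g l h)(j), which has 5 cycles (counting 1-cycles).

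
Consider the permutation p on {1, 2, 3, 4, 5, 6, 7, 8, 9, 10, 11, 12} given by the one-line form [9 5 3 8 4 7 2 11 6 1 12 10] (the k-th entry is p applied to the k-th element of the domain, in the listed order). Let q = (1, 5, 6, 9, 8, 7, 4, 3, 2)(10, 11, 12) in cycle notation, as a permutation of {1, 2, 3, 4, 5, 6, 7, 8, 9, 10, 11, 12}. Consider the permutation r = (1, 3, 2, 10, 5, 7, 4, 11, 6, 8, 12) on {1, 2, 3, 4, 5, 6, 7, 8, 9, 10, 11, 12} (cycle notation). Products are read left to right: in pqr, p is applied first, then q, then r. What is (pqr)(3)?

10

(pqr)(3) = r(q(p(3))). p(3) = 3, then q(3) = 2, then r(2) = 10, so the result is 10.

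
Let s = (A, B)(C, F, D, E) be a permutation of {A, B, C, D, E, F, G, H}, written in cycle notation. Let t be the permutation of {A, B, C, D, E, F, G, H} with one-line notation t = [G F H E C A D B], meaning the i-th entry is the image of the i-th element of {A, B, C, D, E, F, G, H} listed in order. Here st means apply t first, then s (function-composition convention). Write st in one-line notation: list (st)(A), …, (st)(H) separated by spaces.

G D H C F B E A

Chase each element through t then s: A → G → G; B → F → D; C → H → H; D → E → C; E → C → F; F → A → B; G → D → E; H → B → A.
Collecting the images, st = [G D H C F B E A].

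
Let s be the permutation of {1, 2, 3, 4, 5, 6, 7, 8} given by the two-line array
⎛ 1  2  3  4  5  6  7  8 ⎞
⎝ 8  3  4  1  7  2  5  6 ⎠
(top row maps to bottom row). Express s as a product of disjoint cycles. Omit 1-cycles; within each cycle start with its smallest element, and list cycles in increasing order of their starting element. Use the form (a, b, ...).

Start at 1 and follow images: 1 → 8 → 6 → 2 → 3 → 4 → 1, giving the cycle (1, 8, 6, 2, 3, 4).
Continuing from each remaining unvisited element yields (1, 8, 6, 2, 3, 4)(5, 7).

(1, 8, 6, 2, 3, 4)(5, 7)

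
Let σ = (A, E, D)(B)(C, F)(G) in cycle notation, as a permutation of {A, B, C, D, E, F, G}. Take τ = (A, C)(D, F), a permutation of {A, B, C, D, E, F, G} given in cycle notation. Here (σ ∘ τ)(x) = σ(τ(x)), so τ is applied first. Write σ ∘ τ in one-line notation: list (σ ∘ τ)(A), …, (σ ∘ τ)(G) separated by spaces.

Chase each element through τ then σ: A → C → F; B → B → B; C → A → E; D → F → C; E → E → D; F → D → A; G → G → G.
So σ ∘ τ in one-line form is F B E C D A G.

F B E C D A G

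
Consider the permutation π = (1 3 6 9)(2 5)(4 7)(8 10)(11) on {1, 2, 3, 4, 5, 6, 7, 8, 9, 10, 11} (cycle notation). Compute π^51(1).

9

1 lies in the 4-cycle (1 3 6 9).
Powers repeat with period 4 on this cycle, and 51 mod 4 = 3, so π^51(1) = π^3(1).
Advancing 3 steps from 1: 1 → 3 → 6 → 9.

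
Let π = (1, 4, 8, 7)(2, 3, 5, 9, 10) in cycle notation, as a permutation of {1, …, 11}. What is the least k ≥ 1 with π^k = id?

20

The cycle type of π is (5, 4, 1, 1).
The order is lcm(5, 4) = 20.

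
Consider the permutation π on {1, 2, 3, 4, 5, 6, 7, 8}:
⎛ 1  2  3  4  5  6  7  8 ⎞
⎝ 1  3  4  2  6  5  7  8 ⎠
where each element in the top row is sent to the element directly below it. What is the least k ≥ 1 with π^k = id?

6

Writing π as disjoint cycles, the cycle lengths are 3, 2, 1, 1, 1.
The order is lcm(3, 2) = 6.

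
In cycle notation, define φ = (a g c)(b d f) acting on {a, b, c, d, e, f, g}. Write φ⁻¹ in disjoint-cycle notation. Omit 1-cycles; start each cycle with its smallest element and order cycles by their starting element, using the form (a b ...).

The inverse reverses each cycle.
Reversing each cycle of φ and rotating so the smallest element leads gives (a c g)(b f d).

(a c g)(b f d)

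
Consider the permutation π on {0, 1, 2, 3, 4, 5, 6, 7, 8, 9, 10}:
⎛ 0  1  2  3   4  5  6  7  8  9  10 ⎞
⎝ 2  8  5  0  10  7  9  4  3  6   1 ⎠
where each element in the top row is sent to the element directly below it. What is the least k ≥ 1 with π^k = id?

18

Decomposing into disjoint cycles gives cycle lengths 9, 2.
The order is lcm(9, 2) = 18.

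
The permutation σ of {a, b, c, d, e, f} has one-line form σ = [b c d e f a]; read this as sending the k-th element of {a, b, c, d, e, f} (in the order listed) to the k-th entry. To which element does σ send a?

a is element number 1 of the domain, and entry number 1 of the one-line form is b, so σ(a) = b.

b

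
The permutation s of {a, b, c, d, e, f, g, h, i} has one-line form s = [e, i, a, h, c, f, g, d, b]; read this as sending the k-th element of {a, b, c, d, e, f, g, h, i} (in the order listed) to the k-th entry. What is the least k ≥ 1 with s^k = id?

6

Decomposing into disjoint cycles gives cycle lengths 3, 2, 2, 1, 1.
The order is lcm(3, 2, 2) = 6.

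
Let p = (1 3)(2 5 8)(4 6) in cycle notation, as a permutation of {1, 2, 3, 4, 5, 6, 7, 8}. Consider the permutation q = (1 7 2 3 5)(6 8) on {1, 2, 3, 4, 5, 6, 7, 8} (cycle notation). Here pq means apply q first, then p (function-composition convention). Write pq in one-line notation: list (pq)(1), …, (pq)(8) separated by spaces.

7 1 8 6 3 2 5 4

For each element, apply q then p: 1 → 7 → 7; 2 → 3 → 1; 3 → 5 → 8; 4 → 4 → 6; 5 → 1 → 3; 6 → 8 → 2; 7 → 2 → 5; 8 → 6 → 4.
So pq in one-line form is 7 1 8 6 3 2 5 4.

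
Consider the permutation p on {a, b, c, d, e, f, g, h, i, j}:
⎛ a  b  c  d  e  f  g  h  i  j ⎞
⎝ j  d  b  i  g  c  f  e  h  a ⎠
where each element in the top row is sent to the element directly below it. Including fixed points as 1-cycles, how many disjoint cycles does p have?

The cycle decomposition is (a, j)(b, d, i, h, e, g, f, c), which has 2 cycles (counting 1-cycles).

2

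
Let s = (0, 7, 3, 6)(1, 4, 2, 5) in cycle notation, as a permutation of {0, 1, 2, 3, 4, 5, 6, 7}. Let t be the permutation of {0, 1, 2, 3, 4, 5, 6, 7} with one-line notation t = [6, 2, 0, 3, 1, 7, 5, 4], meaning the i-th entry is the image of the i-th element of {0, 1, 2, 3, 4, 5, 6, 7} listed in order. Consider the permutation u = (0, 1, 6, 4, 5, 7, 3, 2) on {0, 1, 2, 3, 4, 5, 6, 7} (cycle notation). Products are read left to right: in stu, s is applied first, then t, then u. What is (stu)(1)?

Chase 1: s(1) = 4; t(4) = 1; u(1) = 6. Hence (stu)(1) = 6.

6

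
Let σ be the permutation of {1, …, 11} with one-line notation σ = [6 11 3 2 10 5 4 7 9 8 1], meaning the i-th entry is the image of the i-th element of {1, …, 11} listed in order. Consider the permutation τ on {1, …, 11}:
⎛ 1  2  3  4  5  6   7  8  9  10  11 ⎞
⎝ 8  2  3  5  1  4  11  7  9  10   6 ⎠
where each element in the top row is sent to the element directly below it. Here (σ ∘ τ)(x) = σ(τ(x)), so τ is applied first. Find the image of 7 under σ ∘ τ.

τ(7) = 11, then σ(11) = 1; composing gives (σ ∘ τ)(7) = 1.

1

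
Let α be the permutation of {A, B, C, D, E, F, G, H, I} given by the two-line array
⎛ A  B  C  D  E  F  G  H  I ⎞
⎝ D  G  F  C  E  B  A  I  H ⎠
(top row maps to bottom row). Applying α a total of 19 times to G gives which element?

Tracing G → A → … returns to G after 6 steps, so G lies in a 6-cycle (A D C F B G).
Since the cycle has length 6, α^19 acts on it the same as α^1 (19 mod 6 = 1).
Stepping 1 place around the cycle: G → A.

A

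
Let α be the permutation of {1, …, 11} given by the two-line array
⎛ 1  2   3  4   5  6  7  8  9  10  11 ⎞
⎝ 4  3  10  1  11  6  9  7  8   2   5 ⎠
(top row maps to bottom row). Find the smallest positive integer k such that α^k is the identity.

6

Writing α as disjoint cycles, the cycle lengths are 3, 3, 2, 2, 1.
Since disjoint cycles commute, ord(α) = lcm(3, 3, 2, 2) = 6.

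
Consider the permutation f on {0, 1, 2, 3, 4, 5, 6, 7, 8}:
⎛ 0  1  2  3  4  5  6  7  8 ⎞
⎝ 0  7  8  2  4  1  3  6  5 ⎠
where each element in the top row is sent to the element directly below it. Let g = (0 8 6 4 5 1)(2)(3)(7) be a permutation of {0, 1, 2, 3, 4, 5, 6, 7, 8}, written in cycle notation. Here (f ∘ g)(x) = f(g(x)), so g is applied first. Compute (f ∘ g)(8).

(f ∘ g)(8) = f(g(8)). g(8) = 6, then f(6) = 3. So (f ∘ g)(8) = 3.

3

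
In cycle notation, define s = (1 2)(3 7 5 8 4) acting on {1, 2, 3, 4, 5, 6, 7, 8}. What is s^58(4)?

4 lies in the 5-cycle (3 7 5 8 4).
On a 5-cycle, s^5 is the identity, so s^58 = s^3 there (58 ≡ 3 mod 5).
Advancing 3 steps from 4: 4 → 3 → 7 → 5.

5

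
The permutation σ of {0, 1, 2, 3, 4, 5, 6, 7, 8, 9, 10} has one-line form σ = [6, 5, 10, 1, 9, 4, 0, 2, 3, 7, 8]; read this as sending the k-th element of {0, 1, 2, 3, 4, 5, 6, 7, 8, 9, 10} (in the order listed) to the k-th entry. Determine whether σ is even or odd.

odd

In disjoint-cycle form the cycle lengths are 9, 2.
A cycle is odd iff its length is even; σ has 1 even-length cycle, so sgn(σ) = (−1)^1 and σ is odd.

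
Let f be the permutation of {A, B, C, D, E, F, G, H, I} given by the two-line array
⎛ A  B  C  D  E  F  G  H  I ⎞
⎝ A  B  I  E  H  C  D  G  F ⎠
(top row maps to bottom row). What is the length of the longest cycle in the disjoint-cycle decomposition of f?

Decomposing into disjoint cycles gives (C, I, F)(D, E, H, G); the longest has length 4.

4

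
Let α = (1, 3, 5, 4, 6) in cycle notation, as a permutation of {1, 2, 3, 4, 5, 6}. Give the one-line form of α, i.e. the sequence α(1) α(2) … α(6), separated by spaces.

Image by image: 1→3, 2→2, 3→5, 4→6, 5→4, 6→1.
Listing these in domain order gives 3 2 5 6 4 1.

3 2 5 6 4 1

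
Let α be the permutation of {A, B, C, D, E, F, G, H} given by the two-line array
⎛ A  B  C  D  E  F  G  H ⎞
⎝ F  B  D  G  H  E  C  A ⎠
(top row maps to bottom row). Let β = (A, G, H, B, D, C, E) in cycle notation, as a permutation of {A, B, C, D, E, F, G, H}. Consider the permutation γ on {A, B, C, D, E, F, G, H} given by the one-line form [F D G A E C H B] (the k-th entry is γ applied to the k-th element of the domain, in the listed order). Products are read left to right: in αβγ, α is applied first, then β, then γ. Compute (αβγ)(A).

(αβγ)(A) = γ(β(α(A))). α(A) = F, then β(F) = F, then γ(F) = C, so the result is C.

C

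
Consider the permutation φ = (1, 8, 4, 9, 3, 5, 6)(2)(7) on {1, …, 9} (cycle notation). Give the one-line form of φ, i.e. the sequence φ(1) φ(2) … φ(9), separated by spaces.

8 2 5 9 6 1 7 4 3

Each element maps to the next entry in its cycle (wrapping to the front): 1→8, 2→2, 3→5, 4→9, 5→6, 6→1, 7→7, 8→4, 9→3.
Listing these in domain order gives 8 2 5 9 6 1 7 4 3.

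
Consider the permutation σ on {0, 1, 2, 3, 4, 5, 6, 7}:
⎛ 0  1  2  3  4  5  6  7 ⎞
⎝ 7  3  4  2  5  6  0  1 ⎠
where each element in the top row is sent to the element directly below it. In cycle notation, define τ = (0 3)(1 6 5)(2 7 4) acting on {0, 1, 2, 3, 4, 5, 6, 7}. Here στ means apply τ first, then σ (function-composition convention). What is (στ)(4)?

4

τ(4) = 2, then σ(2) = 4; composing gives (στ)(4) = 4.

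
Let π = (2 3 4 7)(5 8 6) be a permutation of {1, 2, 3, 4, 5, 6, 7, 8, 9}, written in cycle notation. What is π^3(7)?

4

7 lies in the 4-cycle (2 3 4 7).
Stepping 3 places around the cycle: 7 → 2 → 3 → 4.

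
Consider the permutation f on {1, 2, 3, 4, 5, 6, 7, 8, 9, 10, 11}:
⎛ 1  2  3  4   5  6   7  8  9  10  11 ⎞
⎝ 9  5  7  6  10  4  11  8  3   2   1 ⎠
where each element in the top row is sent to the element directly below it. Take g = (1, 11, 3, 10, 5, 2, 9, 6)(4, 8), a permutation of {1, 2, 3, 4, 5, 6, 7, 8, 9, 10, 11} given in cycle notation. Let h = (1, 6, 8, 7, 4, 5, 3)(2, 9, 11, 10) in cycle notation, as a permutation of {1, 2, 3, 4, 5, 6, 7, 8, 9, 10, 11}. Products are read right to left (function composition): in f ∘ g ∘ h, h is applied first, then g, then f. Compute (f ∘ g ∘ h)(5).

2

Chase 5: h(5) = 3; g(3) = 10; f(10) = 2. Hence (f ∘ g ∘ h)(5) = 2.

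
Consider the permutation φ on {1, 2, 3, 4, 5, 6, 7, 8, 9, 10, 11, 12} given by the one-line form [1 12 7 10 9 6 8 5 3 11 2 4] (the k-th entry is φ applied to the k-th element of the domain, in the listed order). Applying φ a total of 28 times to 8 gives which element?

3

Tracing 8 → 5 → … returns to 8 after 5 steps, so 8 lies in a 5-cycle (3, 7, 8, 5, 9).
On a 5-cycle, φ^5 is the identity, so φ^28 = φ^3 there (28 ≡ 3 mod 5).
Stepping 3 places around the cycle: 8 → 5 → 9 → 3.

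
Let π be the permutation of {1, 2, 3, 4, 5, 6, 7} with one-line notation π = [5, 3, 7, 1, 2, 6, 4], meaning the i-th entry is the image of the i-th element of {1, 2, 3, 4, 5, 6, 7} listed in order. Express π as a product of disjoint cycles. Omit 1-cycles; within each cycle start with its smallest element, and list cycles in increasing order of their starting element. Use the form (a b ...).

(1 5 2 3 7 4)

From 1: 1 → 5 → 2 → 3 → 7 → 4 → 1, closing the cycle (1 5 2 3 7 4).
Repeating from the next unused element and collecting all non-trivial cycles gives (1 5 2 3 7 4).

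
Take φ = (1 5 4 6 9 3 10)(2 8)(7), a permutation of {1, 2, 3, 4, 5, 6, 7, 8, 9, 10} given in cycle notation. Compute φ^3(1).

6

1 lies in the 7-cycle (1 5 4 6 9 3 10).
Advancing 3 steps from 1: 1 → 5 → 4 → 6.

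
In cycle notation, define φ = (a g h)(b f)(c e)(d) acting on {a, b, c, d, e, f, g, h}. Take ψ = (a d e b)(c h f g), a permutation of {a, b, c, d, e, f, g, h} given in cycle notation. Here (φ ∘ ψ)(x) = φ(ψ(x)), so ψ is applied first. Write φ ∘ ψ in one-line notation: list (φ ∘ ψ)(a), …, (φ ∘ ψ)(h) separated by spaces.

Chase each element through ψ then φ: a → d → d; b → a → g; c → h → a; d → e → c; e → b → f; f → g → h; g → c → e; h → f → b.
So φ ∘ ψ in one-line form is d g a c f h e b.

d g a c f h e b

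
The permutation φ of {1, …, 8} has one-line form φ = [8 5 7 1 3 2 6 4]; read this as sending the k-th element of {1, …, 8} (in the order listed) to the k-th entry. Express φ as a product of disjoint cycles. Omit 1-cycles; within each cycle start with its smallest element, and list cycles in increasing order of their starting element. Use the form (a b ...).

(1 8 4)(2 5 3 7 6)

Iterating φ from 1 gives 1 → 8 → 4 → 1; that is the 3-cycle (1 8 4).
Repeating from the next unused element and collecting all non-trivial cycles gives (1 8 4)(2 5 3 7 6).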